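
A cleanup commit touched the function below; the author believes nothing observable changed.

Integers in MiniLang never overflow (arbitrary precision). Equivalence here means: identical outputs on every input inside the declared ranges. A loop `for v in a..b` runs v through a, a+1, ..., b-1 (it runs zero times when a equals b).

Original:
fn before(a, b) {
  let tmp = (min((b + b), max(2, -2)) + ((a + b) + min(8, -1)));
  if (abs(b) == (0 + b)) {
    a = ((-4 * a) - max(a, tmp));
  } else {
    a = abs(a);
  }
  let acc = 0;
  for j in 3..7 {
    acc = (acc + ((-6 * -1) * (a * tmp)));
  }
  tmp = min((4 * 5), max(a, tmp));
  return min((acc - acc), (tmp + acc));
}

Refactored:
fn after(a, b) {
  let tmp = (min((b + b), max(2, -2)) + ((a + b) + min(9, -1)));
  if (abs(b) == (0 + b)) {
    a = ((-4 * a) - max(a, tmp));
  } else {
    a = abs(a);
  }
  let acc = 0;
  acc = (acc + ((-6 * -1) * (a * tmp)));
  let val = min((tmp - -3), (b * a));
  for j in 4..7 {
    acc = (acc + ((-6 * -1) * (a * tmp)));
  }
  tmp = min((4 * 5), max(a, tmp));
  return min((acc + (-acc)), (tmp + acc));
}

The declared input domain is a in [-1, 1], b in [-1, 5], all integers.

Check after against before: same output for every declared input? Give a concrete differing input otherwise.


Equivalent. The edit looks behavioral (`8` became `9`), but over these ranges it never changes the outcome.
An exhaustive pass over the 21 declared inputs shows identical outputs.
As a probe, take a=0, b=-1: before runs tmp=-4, then (abs(b) == (0 + b)) is false, then a=0, then acc=0, then (j=3), then acc=0, then (j=4), then acc=0, then (j=5), then acc=0, then (j=6), then acc=0, then tmp=0, then returns 0; after runs tmp=-4, then (abs(b) == (0 + b)) is false, then a=0, then acc=0, then acc=0, then val=-1, then (j=4), then acc=0, then (j=5), then acc=0, then (j=6), then acc=0, then tmp=0, then returns 0; both end at 0.
verdict: equivalent


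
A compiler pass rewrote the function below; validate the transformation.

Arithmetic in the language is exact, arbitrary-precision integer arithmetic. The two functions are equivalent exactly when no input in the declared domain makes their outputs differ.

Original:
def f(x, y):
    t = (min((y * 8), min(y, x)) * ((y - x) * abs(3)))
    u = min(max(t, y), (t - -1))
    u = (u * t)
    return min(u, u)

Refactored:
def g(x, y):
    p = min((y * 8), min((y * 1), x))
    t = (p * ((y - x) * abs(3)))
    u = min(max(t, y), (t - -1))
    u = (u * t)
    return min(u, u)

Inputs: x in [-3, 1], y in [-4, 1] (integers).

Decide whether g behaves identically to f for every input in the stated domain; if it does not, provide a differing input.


Comparing the listings, the differences include: arithmetic usage differs, plus local variable names differ, plus constant usage differs, plus statement counts differ.
One worked example (x=-1, y=-1) — f: t becomes 0; next u becomes 0; next u becomes 0; next final value 0; g: p becomes -8; next t becomes 0; next u becomes 0; next u becomes 0; next final value 0; agreement on 0.
Across all 30 domain points the two functions coincide.
verdict: equivalent


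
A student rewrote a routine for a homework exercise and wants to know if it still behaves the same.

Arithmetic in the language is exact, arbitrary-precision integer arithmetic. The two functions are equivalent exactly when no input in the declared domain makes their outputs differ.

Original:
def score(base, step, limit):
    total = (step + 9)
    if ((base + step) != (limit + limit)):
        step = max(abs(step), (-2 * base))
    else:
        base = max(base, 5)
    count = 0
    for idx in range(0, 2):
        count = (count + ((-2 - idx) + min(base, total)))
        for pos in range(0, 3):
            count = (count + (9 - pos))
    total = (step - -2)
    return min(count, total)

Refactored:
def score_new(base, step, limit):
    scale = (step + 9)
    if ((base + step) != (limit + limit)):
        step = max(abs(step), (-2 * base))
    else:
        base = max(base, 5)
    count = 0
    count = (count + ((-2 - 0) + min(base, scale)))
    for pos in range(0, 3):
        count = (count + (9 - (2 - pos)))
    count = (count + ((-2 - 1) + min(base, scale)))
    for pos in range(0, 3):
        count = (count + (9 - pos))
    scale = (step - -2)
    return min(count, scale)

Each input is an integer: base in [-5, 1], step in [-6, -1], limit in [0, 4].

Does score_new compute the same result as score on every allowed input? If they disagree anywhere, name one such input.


The two are interchangeable: loop structure differs; local variable names differ; constant usage differs; min/max/abs usage differs; statement counts differ; arithmetic usage differs, and every declared input agrees.
As a probe, take base=-5, step=-4, limit=1: score runs total becomes 5; next ((base + step) != (limit + limit)) evaluates to true; next step becomes 10; next count becomes 0; next at idx=0:; next count becomes -7; next at pos=0:; next count becomes 2; next at pos=1:; next count becomes 10; next at pos=2:; next count becomes 17; next at idx=1:; next count becomes 9; next at pos=0:; next count becomes 18; next at pos=1:; next count becomes 26; next at pos=2:; next count becomes 33; next total becomes 12; next final value 12; score_new runs scale becomes 5; next ((base + step) != (limit + limit)) evaluates to true; next step becomes 10; next count becomes 0; next count becomes -7; next at pos=0:; next count becomes 0; next at pos=1:; next count becomes 8; next at pos=2:; next count becomes 17; next count becomes 9; next at pos=0:; next count becomes 18; next at pos=1:; next count becomes 26; next at pos=2:; next count becomes 33; next scale becomes 12; next final value 12; both end at 12.
Across all 210 domain points the two functions coincide.
verdict: equivalent


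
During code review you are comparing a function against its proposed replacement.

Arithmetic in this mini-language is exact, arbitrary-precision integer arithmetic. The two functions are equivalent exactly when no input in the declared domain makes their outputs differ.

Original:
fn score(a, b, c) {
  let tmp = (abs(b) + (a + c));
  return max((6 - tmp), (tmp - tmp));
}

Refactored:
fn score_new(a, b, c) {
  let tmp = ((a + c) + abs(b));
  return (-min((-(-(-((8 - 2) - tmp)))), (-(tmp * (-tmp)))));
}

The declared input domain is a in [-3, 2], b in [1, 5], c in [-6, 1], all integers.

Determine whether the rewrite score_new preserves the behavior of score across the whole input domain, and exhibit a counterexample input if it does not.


Not equivalent: a=1, b=5, c=1 separates them (0 vs -1).
score: tmp = 7; return 0
score_new: tmp = 7; return -1
verdict: not equivalent; witness: a=1, b=5, c=1


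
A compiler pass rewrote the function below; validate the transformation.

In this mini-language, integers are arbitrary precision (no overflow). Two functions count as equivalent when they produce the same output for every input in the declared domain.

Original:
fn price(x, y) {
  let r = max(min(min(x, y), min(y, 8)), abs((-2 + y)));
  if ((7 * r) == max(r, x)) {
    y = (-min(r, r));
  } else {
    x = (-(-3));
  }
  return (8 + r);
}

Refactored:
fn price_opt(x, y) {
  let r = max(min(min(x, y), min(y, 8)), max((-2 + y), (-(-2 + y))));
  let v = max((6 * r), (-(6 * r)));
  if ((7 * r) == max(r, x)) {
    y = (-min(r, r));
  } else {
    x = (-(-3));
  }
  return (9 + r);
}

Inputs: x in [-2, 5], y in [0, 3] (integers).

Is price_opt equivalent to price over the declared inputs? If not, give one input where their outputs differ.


At x=-2, y=0: price gives 10, price_opt gives 11.
verdict: not equivalent; witness: x=-2, y=0


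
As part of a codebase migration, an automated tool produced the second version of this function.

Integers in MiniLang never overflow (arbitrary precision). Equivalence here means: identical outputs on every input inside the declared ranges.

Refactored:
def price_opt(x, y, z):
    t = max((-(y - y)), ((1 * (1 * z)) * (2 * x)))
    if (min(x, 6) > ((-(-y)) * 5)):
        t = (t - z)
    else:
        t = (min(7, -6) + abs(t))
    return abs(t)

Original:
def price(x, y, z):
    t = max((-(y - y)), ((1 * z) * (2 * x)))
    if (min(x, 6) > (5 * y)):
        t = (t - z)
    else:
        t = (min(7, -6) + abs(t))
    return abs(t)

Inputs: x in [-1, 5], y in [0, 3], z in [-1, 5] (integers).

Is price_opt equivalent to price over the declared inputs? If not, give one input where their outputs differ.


Equivalent — the differences include arithmetic usage differs; constant usage differs, yet no declared input distinguishes the two.
One worked example (x=-1, y=3, z=-1) — price: t becomes 2; next (min(x, 6) > (5 * y)) evaluates to false; next t becomes -4; next final value 4; price_opt: t becomes 2; next (min(x, 6) > ((-(-y)) * 5)) evaluates to false; next t becomes -4; next final value 4; agreement on 4.
Every one of the 196 inputs gives matching results.
verdict: equivalent


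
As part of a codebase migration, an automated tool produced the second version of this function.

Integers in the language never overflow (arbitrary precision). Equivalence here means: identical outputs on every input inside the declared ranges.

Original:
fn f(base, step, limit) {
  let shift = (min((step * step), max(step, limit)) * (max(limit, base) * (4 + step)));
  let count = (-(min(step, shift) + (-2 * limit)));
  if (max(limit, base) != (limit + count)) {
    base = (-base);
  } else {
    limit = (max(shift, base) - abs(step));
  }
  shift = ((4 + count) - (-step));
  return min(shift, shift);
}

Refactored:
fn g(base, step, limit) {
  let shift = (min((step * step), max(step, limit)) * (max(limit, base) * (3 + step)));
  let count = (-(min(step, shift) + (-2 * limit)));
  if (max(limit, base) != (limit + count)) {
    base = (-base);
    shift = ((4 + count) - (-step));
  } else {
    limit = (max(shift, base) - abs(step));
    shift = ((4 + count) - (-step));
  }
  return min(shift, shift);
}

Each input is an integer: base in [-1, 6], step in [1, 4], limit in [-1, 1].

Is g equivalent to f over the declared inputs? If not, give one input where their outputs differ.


The rewrite breaks on base=-1, step=1, limit=-1, where the results are 8 and 7.
f: shift = -5; count = 3; (max(limit, base) != (limit + count)) -> true; base = 1; shift = 8; return 8
g: shift = -4; count = 2; (max(limit, base) != (limit + count)) -> true; base = 1; shift = 7; return 7
verdict: not equivalent; witness: base=-1, step=1, limit=-1


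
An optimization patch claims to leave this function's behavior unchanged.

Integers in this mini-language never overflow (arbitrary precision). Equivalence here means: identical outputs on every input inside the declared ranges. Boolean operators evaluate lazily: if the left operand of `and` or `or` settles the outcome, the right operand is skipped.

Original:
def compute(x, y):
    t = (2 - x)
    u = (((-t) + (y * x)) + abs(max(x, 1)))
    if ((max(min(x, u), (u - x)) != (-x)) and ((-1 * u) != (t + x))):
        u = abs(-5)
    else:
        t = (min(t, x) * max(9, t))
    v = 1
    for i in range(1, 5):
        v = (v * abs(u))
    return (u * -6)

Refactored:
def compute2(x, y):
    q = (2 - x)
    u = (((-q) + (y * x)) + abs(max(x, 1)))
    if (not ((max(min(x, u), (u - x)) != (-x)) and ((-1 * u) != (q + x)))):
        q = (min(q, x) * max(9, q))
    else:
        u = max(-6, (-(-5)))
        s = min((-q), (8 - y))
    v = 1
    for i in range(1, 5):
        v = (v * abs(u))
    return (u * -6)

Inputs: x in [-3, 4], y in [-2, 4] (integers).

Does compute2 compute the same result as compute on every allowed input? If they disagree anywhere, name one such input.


The one real change (`-5` became `-6`) has no effect anywhere in the declared ranges.
As a probe, take x=4, y=-2: compute runs t = -2; u = -2; ((max(min(x, u), (u - x)) != (-x)) and ((-1 * u) != (t + x))) -> false; t = -18; v = 1; [i=1]; v = 2; [i=2]; v = 4; [i=3]; v = 8; [i=4]; v = 16; return 12; compute2 runs q = -2; u = -2; (not ((max(min(x, u), (u - x)) != (-x)) and ((-1 * u) != (q + x)))) -> true; q = -18; v = 1; [i=1]; v = 2; [i=2]; v = 4; [i=3]; v = 8; [i=4]; v = 16; return 12; both end at 12.
Every one of the 56 inputs gives matching results.
verdict: equivalent


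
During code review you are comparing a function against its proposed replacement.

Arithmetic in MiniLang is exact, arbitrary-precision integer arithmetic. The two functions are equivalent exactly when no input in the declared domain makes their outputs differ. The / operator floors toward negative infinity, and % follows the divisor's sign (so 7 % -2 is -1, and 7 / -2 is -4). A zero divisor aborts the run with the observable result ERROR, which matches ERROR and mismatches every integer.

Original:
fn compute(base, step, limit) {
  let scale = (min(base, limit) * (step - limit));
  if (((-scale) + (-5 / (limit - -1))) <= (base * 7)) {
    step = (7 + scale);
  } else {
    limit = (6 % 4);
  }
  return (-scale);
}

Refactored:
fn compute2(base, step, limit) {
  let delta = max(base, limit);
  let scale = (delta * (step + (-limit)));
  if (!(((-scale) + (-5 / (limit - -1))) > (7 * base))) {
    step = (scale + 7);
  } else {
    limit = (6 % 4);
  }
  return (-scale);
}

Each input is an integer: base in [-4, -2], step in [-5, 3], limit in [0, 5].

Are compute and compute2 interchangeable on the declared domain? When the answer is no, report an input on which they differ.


The rewrite breaks on base=-4, step=-5, limit=0, where the results are -20 and 0.
compute: scale = 20; (((-scale) + (-5 / (limit - -1))) <= (base * 7)) -> false; limit = 2; return -20
compute2: delta = 0; scale = 0; (!(((-scale) + (-5 / (limit - -1))) > (7 * base))) -> false; limit = 2; return 0
verdict: not equivalent; witness: base=-4, step=-5, limit=0


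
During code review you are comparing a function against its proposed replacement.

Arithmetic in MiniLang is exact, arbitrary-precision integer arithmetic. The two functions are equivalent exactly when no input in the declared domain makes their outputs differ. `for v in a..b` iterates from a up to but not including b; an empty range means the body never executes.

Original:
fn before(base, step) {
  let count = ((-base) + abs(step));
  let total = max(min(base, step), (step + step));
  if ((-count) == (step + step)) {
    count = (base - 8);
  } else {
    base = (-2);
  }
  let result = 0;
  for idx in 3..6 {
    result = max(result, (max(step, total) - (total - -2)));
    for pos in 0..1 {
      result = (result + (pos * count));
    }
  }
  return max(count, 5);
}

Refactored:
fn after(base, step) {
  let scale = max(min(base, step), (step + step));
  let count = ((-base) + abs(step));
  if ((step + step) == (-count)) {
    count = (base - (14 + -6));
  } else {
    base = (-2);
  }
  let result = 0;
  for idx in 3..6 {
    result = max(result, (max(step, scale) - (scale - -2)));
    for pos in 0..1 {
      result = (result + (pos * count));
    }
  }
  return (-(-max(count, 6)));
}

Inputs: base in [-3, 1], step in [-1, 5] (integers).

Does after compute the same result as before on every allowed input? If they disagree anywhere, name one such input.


Run the pair on base=-3, step=-1.
before: count becomes 4; next total becomes -2; next ((-count) == (step + step)) evaluates to false; next base becomes -2; next result becomes 0; next at idx=3:; next result becomes 0; next at pos=0:; next result becomes 0; next at idx=4:; next result becomes 0; next at pos=0:; next result becomes 0; next at idx=5:; next result becomes 0; next at pos=0:; next result becomes 0; next final value 5
after: scale becomes -2; next count becomes 4; next ((step + step) == (-count)) evaluates to false; next base becomes -2; next result becomes 0; next at idx=3:; next result becomes 0; next at pos=0:; next result becomes 0; next at idx=4:; next result becomes 0; next at pos=0:; next result becomes 0; next at idx=5:; next result becomes 0; next at pos=0:; next result becomes 0; next final value 6
5 != 6, so the rewrite changes behavior.
verdict: not equivalent; witness: base=-3, step=-1


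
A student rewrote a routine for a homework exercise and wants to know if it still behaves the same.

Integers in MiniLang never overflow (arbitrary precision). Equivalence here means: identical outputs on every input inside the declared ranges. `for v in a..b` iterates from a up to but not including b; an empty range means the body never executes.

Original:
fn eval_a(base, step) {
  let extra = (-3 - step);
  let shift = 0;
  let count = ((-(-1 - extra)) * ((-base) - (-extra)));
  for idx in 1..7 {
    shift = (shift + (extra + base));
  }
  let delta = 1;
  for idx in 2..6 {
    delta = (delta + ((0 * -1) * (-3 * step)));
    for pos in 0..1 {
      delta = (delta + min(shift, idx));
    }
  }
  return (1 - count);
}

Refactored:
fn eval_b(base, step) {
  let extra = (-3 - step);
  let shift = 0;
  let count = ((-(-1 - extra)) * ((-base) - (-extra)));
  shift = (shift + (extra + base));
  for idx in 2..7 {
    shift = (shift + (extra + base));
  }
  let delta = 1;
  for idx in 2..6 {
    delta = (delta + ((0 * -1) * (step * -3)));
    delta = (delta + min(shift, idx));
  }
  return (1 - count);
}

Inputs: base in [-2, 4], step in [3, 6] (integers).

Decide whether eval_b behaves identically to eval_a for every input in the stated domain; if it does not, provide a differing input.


Although local variable names differ, arithmetic usage differs, loop structure differs, 28/28 inputs agree.
verdict: equivalent


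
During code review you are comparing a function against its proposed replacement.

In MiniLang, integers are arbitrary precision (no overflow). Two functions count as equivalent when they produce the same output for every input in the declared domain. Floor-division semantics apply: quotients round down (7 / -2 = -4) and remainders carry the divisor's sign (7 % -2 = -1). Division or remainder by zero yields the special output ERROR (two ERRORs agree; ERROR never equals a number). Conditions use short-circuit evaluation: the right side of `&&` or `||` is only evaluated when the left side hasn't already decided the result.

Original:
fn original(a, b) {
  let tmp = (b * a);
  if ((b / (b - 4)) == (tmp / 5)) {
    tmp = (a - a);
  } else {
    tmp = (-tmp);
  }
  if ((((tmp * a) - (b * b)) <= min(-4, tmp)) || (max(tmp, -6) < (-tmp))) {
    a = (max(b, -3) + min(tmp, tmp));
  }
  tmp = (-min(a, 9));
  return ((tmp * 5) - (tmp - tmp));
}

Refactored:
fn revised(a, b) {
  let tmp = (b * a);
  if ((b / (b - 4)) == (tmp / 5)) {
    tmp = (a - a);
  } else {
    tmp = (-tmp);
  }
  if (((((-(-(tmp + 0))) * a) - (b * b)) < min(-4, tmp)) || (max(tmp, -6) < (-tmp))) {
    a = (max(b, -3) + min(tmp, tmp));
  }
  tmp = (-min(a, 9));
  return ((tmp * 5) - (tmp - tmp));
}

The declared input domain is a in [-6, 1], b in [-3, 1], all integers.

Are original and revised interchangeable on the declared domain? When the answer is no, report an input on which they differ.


The rewrite breaks on a=-1, b=-2, where the results are 10 and 5.
original: tmp=2, then ((b / (b - 4)) == (tmp / 5)) is true, then tmp=0, then ((((tmp * a) - (b * b)) <= min(-4, tmp)) || (max(tmp, -6) < (-tmp))) is true, then a=-2, then tmp=2, then returns 10
revised: tmp=2, then ((b / (b - 4)) == (tmp / 5)) is true, then tmp=0, then (((((-(-(tmp + 0))) * a) - (b * b)) < min(-4, tmp)) || (max(tmp, -6) < (-tmp))) is false, then tmp=1, then returns 5
verdict: not equivalent; witness: a=-1, b=-2


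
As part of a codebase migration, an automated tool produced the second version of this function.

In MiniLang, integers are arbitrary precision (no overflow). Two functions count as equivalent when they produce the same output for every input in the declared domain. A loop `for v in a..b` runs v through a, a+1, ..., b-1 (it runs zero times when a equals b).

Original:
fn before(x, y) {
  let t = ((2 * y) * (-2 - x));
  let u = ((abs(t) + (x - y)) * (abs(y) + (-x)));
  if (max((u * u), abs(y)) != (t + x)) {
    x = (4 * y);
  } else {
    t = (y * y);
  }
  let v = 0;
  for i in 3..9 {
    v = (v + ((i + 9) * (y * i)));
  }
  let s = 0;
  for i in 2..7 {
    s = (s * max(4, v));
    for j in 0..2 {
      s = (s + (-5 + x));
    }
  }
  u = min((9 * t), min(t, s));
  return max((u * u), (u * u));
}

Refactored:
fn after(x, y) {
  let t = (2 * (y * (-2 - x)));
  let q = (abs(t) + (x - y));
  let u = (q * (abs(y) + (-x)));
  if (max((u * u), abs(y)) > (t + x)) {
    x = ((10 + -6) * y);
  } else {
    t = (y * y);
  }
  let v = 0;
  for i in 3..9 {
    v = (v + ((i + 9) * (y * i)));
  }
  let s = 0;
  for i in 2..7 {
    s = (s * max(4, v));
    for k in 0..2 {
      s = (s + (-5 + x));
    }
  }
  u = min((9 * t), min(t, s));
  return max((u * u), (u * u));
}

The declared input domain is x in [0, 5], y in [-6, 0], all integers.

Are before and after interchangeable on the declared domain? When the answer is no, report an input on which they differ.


Take x=1, y=-1.
before: t := 6 | u := 0 | (max((u * u), abs(y)) != (t + x)): true | x := -4 | v := 0 | iter i=3: | v := -36 | iter i=4: | v := -88 | iter i=5: | v := -158 | iter i=6: | v := -248 | iter i=7: | v := -360 | iter i=8: | v := -496 | s := 0 | iter i=2: | s := 0 | iter j=0: | s := -9 | iter j=1: | s := -18 | iter i=3: | s := -72 | iter j=0: | s := -81 | iter j=1: | s := -90 | iter i=4: | s := -360 | iter j=0: | s := -369 | iter j=1: | s := -378 | iter i=5: | s := -1512 | iter j=0: | s := -1521 | iter j=1: | s := -1530 | iter i=6: | s := -6120 | iter j=0: | s := -6129 | iter j=1: | s := -6138 | u := -6138 | result 37675044
after: t := 6 | q := 8 | u := 0 | (max((u * u), abs(y)) > (t + x)): false | t := 1 | v := 0 | iter i=3: | v := -36 | iter i=4: | v := -88 | iter i=5: | v := -158 | iter i=6: | v := -248 | iter i=7: | v := -360 | iter i=8: | v := -496 | s := 0 | iter i=2: | s := 0 | iter k=0: | s := -4 | iter k=1: | s := -8 | iter i=3: | s := -32 | iter k=0: | s := -36 | iter k=1: | s := -40 | iter i=4: | s := -160 | iter k=0: | s := -164 | iter k=1: | s := -168 | iter i=5: | s := -672 | iter k=0: | s := -676 | iter k=1: | s := -680 | iter i=6: | s := -2720 | iter k=0: | s := -2724 | iter k=1: | s := -2728 | u := -2728 | result 7441984
37675044 against 7441984: the behavior changed.
verdict: not equivalent; witness: x=1, y=-1


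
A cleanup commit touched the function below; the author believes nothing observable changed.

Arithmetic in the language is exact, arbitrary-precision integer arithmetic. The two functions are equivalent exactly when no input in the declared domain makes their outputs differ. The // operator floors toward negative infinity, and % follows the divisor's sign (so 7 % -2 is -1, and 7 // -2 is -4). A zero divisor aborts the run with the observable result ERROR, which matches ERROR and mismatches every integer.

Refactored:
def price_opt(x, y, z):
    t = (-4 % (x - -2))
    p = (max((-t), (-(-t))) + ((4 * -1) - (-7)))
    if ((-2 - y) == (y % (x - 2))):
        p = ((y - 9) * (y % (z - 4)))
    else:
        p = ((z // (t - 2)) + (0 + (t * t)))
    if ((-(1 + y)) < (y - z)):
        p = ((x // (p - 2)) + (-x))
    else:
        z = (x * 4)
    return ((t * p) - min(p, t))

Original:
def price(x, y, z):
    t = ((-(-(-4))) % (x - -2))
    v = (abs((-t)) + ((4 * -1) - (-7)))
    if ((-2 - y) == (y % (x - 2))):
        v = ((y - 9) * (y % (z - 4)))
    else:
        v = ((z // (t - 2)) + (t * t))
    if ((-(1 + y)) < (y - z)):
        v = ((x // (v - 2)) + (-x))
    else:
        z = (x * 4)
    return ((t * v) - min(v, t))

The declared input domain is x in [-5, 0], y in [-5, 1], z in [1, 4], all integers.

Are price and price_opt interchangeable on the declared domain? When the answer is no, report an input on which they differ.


Comparing the listings, the differences include: local variable names differ, arithmetic usage differs, min/max/abs usage differs, constant usage differs.
Tracing x=0, y=-3, z=3: price: t := 0 | v := 3 | ((-2 - y) == (y % (x - 2))): false | v := -2 | ((-(1 + y)) < (y - z)): false | z := 0 | result 2 | price_opt: t := 0 | p := 3 | ((-2 - y) == (y % (x - 2))): false | p := -2 | ((-(1 + y)) < (y - z)): false | z := 0 | result 2 — matching result 2.
An exhaustive pass over the 168 declared inputs shows identical outputs.
verdict: equivalent


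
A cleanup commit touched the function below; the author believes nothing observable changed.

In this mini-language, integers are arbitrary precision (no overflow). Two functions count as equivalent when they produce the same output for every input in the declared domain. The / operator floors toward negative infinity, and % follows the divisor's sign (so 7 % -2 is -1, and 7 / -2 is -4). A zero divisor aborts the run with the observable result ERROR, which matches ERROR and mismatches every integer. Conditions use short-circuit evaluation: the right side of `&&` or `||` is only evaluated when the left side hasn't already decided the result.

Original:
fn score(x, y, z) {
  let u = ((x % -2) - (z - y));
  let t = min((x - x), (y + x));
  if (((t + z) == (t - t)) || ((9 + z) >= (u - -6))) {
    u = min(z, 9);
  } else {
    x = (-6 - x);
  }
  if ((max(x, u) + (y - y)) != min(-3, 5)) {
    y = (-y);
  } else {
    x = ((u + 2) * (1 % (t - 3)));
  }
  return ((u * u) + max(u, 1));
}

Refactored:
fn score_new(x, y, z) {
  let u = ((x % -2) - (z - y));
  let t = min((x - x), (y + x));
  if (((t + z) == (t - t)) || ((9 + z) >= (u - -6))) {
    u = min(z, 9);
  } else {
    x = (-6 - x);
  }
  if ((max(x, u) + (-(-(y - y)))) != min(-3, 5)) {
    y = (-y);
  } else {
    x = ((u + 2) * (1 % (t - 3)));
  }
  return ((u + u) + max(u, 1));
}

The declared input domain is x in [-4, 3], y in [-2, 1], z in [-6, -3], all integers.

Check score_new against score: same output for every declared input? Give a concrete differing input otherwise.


These are not equivalent — on x=-4, y=-2, z=-6 the outputs split (20 vs 12).
score: u=4, then t=-6, then (((t + z) == (t - t)) || ((9 + z) >= (u - -6))) is false, then x=-2, then ((max(x, u) + (y - y)) != min(-3, 5)) is true, then y=2, then returns 20
score_new: u=4, then t=-6, then (((t + z) == (t - t)) || ((9 + z) >= (u - -6))) is false, then x=-2, then ((max(x, u) + (-(-(y - y)))) != min(-3, 5)) is true, then y=2, then returns 12
verdict: not equivalent; witness: x=-4, y=-2, z=-6


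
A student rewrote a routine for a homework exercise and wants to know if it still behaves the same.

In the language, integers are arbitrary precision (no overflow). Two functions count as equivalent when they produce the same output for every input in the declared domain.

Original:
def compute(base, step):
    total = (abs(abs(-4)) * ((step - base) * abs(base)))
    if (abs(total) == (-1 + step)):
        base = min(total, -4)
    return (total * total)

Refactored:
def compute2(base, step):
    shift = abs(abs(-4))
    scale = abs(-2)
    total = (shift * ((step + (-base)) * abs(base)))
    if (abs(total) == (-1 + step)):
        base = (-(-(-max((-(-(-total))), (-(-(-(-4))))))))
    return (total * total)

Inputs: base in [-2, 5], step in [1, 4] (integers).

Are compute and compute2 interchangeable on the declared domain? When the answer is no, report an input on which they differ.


The two versions differ — the changes include local variable names differ; and min/max/abs usage differs; and constant usage differs; and arithmetic usage differs; and statement counts differ.
Spot check at base=2, step=4 — compute: total := 16 | (abs(total) == (-1 + step)): false | result 256. compute2: shift := 4 | scale := 2 | total := 16 | (abs(total) == (-1 + step)): false | result 256. Both give 256.
Every one of the 32 inputs gives matching results.
verdict: equivalent


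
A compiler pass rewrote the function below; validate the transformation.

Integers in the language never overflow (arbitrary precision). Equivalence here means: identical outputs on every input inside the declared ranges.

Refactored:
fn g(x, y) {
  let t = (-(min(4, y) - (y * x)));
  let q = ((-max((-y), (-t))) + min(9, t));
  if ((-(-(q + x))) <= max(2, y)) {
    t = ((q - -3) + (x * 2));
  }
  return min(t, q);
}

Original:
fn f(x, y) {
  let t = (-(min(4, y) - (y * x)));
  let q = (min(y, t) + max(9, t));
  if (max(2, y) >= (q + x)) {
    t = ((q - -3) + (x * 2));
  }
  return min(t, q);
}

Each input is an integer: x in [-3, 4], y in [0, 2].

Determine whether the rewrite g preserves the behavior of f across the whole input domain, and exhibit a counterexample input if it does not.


x=-3, y=0 yields 0 from f but -3 from g.
verdict: not equivalent; witness: x=-3, y=0


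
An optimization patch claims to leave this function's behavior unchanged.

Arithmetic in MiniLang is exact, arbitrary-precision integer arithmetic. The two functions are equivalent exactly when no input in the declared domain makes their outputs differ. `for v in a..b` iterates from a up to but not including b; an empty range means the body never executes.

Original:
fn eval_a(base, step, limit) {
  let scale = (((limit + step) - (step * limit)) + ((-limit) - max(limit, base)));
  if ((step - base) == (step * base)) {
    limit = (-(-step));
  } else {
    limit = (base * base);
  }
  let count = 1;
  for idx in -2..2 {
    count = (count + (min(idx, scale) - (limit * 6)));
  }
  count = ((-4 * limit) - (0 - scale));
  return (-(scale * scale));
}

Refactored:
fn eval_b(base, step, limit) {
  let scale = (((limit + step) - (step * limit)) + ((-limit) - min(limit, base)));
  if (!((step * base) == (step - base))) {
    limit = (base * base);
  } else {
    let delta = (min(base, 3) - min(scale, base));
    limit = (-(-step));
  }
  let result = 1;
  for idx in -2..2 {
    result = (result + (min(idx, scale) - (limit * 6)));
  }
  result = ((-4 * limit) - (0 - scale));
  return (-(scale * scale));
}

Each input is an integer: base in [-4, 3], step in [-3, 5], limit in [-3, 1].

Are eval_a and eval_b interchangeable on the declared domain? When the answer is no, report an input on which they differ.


These are not equivalent — on base=-4, step=-3, limit=-3 the outputs split (-81 vs -64).
eval_a: scale becomes -9; next ((step - base) == (step * base)) evaluates to false; next limit becomes 16; next count becomes 1; next at idx=-2:; next count becomes -104; next at idx=-1:; next count becomes -209; next at idx=0:; next count becomes -314; next at idx=1:; next count becomes -419; next count becomes -73; next final value -81
eval_b: scale becomes -8; next (!((step * base) == (step - base))) evaluates to true; next limit becomes 16; next result becomes 1; next at idx=-2:; next result becomes -103; next at idx=-1:; next result becomes -207; next at idx=0:; next result becomes -311; next at idx=1:; next result becomes -415; next result becomes -72; next final value -64
verdict: not equivalent; witness: base=-4, step=-3, limit=-3


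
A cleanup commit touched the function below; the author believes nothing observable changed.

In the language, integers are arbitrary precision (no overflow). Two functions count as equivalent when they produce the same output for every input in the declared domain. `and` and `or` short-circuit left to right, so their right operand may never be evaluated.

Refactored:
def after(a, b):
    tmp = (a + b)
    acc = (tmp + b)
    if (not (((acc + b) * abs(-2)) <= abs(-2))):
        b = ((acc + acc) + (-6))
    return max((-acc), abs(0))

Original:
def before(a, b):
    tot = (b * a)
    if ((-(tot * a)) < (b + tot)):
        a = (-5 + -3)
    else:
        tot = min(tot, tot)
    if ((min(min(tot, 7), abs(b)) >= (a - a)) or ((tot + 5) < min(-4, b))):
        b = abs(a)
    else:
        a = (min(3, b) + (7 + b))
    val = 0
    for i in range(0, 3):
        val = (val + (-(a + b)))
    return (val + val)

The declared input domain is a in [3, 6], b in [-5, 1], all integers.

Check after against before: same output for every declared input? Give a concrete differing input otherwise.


Evaluate both at a=3, b=-5.
before: tot becomes -15; next ((-(tot * a)) < (b + tot)) evaluates to false; next tot becomes -15; next ((min(min(tot, 7), abs(b)) >= (a - a)) or ((tot + 5) < min(-4, b))) evaluates to true; next b becomes 3; next val becomes 0; next at i=0:; next val becomes -6; next at i=1:; next val becomes -12; next at i=2:; next val becomes -18; next final value -36
after: tmp becomes -2; next acc becomes -7; next (not (((acc + b) * abs(-2)) <= abs(-2))) evaluates to false; next final value 7
-36 against 7: the behavior changed.
verdict: not equivalent; witness: a=3, b=-5


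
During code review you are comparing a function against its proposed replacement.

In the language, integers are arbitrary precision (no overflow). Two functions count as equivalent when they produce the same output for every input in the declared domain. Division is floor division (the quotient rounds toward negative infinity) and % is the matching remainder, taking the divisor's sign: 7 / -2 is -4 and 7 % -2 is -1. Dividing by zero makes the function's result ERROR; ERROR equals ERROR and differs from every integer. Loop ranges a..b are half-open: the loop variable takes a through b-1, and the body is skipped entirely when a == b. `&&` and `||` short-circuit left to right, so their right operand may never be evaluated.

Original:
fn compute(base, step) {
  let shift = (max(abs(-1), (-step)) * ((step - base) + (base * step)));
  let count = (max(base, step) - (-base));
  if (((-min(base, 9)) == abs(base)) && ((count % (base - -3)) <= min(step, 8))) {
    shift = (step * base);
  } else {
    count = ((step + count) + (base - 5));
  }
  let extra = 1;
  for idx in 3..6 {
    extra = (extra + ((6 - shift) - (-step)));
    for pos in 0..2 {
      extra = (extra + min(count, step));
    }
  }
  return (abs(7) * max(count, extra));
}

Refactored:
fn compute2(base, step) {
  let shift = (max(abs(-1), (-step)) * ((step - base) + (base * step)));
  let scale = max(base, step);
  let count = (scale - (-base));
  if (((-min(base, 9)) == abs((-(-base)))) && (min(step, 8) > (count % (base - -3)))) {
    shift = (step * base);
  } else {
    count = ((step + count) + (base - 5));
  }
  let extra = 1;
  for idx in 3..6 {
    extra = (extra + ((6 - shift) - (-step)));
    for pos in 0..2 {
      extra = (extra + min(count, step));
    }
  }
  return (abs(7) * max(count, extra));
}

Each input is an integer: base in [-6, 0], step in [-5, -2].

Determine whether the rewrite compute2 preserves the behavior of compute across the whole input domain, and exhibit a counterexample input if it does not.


The rewrite breaks on base=-6, step=-2, where the results are -56 and -147.
compute: shift=32, then count=-8, then (((-min(base, 9)) == abs(base)) && ((count % (base - -3)) <= min(step, 8))) is true, then shift=12, then extra=1, then (idx=3), then extra=-7, then (pos=0), then extra=-15, then (pos=1), then extra=-23, then (idx=4), then extra=-31, then (pos=0), then extra=-39, then (pos=1), then extra=-47, then (idx=5), then extra=-55, then (pos=0), then extra=-63, then (pos=1), then extra=-71, then returns -56
compute2: shift=32, then scale=-2, then count=-8, then (((-min(base, 9)) == abs((-(-base)))) && (min(step, 8) > (count % (base - -3)))) is false, then count=-21, then extra=1, then (idx=3), then extra=-27, then (pos=0), then extra=-48, then (pos=1), then extra=-69, then (idx=4), then extra=-97, then (pos=0), then extra=-118, then (pos=1), then extra=-139, then (idx=5), then extra=-167, then (pos=0), then extra=-188, then (pos=1), then extra=-209, then returns -147
verdict: not equivalent; witness: base=-6, step=-2


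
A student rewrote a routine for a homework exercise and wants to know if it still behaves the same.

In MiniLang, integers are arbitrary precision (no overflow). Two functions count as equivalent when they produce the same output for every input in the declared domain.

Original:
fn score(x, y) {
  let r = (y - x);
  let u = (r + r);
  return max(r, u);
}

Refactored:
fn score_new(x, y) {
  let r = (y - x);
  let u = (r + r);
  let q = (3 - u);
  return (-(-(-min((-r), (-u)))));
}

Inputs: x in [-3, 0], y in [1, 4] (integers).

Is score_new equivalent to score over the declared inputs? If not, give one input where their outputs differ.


Equivalent — the differences include min/max/abs usage differs, arithmetic usage differs, constant usage differs, local variable names differ, statement counts differ, yet no declared input distinguishes the two.
One worked example (x=-3, y=1) — score: r=4, then u=8, then returns 8; score_new: r=4, then u=8, then q=-5, then returns 8; agreement on 8.
Sweeping the whole domain (16 inputs) finds no disagreement.
verdict: equivalent


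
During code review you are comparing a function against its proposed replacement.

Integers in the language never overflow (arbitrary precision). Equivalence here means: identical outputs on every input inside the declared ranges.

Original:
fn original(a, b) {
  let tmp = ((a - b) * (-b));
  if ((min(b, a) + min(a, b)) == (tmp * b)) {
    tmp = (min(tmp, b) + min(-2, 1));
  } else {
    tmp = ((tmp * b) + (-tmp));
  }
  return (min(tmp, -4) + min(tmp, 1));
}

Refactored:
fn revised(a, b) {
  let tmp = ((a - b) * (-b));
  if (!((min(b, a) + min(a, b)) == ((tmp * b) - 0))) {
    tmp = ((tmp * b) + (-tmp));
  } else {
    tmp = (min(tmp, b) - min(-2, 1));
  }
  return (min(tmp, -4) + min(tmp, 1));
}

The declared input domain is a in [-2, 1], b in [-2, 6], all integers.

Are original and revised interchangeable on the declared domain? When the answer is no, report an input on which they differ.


Evaluate both at a=-1, b=-2.
original: tmp=2, then ((min(b, a) + min(a, b)) == (tmp * b)) is true, then tmp=-4, then returns -8
revised: tmp=2, then (!((min(b, a) + min(a, b)) == ((tmp * b) - 0))) is false, then tmp=0, then returns -4
-8 vs -4 — the two versions disagree here.
verdict: not equivalent; witness: a=-1, b=-2


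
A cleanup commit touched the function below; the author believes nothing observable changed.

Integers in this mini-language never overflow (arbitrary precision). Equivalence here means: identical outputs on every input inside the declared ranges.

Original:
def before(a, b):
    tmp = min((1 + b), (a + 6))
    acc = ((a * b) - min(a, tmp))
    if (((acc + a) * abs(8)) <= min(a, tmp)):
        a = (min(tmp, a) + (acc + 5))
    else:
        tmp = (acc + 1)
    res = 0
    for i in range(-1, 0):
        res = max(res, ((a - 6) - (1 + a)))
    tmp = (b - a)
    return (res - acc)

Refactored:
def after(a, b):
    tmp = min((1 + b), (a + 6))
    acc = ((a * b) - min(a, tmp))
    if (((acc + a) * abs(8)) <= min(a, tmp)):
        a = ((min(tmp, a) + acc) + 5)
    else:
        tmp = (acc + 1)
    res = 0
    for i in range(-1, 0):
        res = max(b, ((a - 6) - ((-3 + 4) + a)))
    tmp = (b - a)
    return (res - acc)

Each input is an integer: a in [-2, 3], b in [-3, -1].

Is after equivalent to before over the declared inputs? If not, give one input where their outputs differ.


Not equivalent: a=-2, b=-3 separates them (-8 vs -11).
before: tmp := -2 | acc := 8 | (((acc + a) * abs(8)) <= min(a, tmp)): false | tmp := 9 | res := 0 | iter i=-1: | res := 0 | tmp := -1 | result -8
after: tmp := -2 | acc := 8 | (((acc + a) * abs(8)) <= min(a, tmp)): false | tmp := 9 | res := 0 | iter i=-1: | res := -3 | tmp := -1 | result -11
verdict: not equivalent; witness: a=-2, b=-3


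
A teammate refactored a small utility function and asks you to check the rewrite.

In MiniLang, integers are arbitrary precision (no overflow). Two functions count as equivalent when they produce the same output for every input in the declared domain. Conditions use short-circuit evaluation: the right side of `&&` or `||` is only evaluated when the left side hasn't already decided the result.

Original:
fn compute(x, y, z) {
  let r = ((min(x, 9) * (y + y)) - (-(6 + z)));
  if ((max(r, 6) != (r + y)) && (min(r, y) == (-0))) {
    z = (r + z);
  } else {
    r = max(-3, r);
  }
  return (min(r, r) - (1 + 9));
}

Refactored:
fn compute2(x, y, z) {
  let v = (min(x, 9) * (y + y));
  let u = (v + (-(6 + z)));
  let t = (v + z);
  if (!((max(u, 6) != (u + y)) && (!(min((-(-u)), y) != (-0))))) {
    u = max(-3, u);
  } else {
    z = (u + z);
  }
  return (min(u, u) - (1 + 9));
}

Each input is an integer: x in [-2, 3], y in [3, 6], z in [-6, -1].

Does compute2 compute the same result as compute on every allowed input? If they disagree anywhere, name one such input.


Input x=-1, y=3, z=-2: -12 from compute versus -13 from compute2.
verdict: not equivalent; witness: x=-1, y=3, z=-2
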